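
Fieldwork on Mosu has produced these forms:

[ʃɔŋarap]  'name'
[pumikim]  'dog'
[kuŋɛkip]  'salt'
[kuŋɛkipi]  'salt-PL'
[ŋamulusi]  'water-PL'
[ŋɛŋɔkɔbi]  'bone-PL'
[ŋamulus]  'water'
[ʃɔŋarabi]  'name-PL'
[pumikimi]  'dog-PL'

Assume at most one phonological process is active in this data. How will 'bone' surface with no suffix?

[ŋɛŋɔkɔp]

The stem for 'name' ends in [b] in [ʃɔŋarabi] but [p] in [ʃɔŋarap].
Compare 'salt', with invariant [p] in [kuŋɛkipi] and [kuŋɛkip]: an analysis with underlying /p/ and a rule producing [b] before the PL suffix would wrongly predict alternation here too.
The alternation reflects word-final obstruent devoicing: voiced obstruents become voiceless word-finally. /b/ is underlying.
The one attested form of 'bone', [ŋɛŋɔkɔbi], shows underlying /ŋɛŋɔkɔb/. Applying the same rule word-finally gives [ŋɛŋɔkɔp].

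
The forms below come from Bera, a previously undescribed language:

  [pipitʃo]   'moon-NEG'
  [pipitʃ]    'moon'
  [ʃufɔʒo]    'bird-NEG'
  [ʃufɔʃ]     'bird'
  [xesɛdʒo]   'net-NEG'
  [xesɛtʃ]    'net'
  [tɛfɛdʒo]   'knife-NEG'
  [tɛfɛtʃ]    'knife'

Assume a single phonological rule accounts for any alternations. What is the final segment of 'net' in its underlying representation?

The stem for 'net' ends in [dʒ] in [xesɛdʒo] but [tʃ] in [xesɛtʃ].
If /tʃ/ were underlying and a rule turned it into [dʒ] before the NEG suffix, 'moon' would also alternate; but it has [tʃ] in both [pipitʃo] and [pipitʃ].
The underlying segment must be /dʒ/; voiced obstruents become voiceless word-finally, yielding [tʃ] there.

/dʒ/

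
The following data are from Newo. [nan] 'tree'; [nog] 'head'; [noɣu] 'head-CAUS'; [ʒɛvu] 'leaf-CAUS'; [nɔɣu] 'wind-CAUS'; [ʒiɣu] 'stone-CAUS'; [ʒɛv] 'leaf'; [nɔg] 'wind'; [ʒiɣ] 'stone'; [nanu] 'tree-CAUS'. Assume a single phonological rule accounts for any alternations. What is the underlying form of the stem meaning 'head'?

'head' shows [g] ~ [ɣ] at the end of the stem ([nog] vs [noɣu]).
Compare 'stone', with invariant [ɣ] in [ʒiɣ] and [ʒiɣu]: an analysis with underlying /ɣ/ and a rule producing [g] in isolation would wrongly predict alternation here too.
The alternation reflects intervocalic spirantization: voiced stops become fricatives between vowels. /g/ is underlying.
Hence 'head' is /nog/ underlyingly.

/nog/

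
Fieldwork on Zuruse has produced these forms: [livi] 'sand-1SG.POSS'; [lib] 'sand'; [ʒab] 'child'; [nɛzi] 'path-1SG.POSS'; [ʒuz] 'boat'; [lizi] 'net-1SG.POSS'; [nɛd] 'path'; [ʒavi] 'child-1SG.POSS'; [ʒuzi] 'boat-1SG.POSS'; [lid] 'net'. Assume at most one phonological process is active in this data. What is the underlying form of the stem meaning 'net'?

/lid/

'net' shows [d] ~ [z] at the end of the stem ([lid] vs [lizi]).
But 'boat' keeps [z] in both environments ([ʒuz], [ʒuzi]), so there is no rule changing /z/ to [d] in isolation.
So /d/ is underlying, and a rule of intervocalic spirantization — voiced stops become fricatives between vowels — gives [z].
So 'net' = /lid/.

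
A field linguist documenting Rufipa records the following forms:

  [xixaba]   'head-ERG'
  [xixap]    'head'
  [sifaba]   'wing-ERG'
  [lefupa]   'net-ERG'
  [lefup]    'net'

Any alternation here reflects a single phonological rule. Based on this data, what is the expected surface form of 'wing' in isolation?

[sifap]

In [xixaba] and [xixap] the final segment of 'head' alternates: [b] ~ [p].
Compare 'net', with invariant [p] in [lefupa] and [lefup]: an analysis with underlying /p/ and a rule producing [b] before the ERG suffix would wrongly predict alternation here too.
Therefore /b/ is basic and [p] is derived by word-final obstruent devoicing (voiced obstruents become voiceless word-finally).
The one attested form of 'wing', [sifaba], shows underlying /sifab/. Applying the same rule word-finally gives [sifap].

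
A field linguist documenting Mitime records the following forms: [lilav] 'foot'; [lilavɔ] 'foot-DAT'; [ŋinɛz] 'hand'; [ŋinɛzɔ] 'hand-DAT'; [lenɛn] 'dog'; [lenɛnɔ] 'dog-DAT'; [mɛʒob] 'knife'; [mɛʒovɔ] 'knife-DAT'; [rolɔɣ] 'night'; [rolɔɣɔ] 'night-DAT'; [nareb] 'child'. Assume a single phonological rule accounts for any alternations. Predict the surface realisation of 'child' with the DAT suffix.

The root 'knife' surfaces as [mɛʒob] and [mɛʒovɔ], with a stem-final [b] ~ [v] alternation.
The stem 'foot' ([lilav], [lilavɔ]) shows [v] unchanged in both environments, so [v] cannot be basic with [b] derived in isolation.
The alternation reflects intervocalic spirantization: voiced stops become fricatives between vowels. /b/ is underlying.
From [nareb] the stem 'child' is /nareb/; between vowels this yields [narevɔ].

[narevɔ]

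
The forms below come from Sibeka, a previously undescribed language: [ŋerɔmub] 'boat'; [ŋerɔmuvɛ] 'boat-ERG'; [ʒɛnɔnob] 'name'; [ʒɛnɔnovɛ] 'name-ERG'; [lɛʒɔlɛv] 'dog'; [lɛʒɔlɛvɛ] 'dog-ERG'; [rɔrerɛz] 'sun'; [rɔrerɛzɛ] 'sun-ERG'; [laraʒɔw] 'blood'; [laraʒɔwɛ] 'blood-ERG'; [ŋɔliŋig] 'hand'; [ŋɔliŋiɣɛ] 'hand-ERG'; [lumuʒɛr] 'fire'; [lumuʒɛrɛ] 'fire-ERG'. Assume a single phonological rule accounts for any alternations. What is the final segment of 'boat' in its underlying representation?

/b/

In [ŋerɔmub] and [ŋerɔmuvɛ] the final segment of 'boat' alternates: [b] ~ [v].
But 'dog' keeps [v] in both environments ([lɛʒɔlɛv], [lɛʒɔlɛvɛ]), so there is no rule changing /v/ to [b] in isolation.
Therefore /b/ is basic and [v] is derived by intervocalic spirantization (voiced stops become fricatives between vowels).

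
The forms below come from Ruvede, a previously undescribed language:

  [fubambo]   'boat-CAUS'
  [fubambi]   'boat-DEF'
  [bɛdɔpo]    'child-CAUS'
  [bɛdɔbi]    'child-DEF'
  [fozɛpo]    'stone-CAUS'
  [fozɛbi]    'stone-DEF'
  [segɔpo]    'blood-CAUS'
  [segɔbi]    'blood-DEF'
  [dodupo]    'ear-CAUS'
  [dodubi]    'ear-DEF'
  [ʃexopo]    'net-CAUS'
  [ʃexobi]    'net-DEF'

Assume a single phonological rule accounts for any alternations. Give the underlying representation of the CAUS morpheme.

The CAUS morpheme has two allomorphs, [-bo] and [-po].
The DEF suffix, which begins with [b], is invariant after every stem; so [b] is not altered by any rule here.
So the underlying form is /-po/, and voiceless stops become voiced after a nasal.

/-po/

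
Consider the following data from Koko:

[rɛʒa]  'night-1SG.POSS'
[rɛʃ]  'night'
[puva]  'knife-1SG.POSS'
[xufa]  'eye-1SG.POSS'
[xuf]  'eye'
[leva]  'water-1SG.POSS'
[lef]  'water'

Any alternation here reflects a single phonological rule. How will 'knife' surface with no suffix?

In [leva] and [lef] the final segment of 'water' alternates: [v] ~ [f].
Compare 'eye', with invariant [f] in [xufa] and [xuf]: an analysis with underlying /f/ and a rule producing [v] before the 1SG.POSS suffix would wrongly predict alternation here too.
The underlying segment must be /v/; voiced obstruents become voiceless word-finally, yielding [f] there.
From [puva] the stem 'knife' is /puv/; word-finally this yields [puf].

[puf]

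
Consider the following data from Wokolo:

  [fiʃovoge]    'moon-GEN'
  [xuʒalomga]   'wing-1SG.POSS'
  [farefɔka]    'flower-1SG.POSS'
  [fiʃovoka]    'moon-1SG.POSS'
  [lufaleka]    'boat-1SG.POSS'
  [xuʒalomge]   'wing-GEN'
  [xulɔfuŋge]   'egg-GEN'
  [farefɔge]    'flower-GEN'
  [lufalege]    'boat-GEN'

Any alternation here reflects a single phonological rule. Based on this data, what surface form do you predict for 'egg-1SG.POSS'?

[xulɔfuŋga]

The 1SG.POSS morpheme has two allomorphs, [-ga] and [-ka].
By contrast the GEN suffix keeps its initial [g] throughout — that segment must be underlying.
The 1SG.POSS suffix is therefore /-ka/ underlyingly, with post-nasal voicing: voiceless stops become voiced after a nasal.
After 'egg', which ends in a nasal, the suffix surfaces as [-ga], giving [xulɔfuŋga].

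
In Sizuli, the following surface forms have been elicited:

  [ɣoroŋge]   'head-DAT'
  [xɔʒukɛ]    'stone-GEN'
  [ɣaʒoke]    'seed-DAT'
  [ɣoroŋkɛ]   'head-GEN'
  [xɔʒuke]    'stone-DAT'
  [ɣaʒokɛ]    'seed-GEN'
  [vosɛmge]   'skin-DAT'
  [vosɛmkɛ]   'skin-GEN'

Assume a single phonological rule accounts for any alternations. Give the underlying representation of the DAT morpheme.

The DAT morpheme has two allomorphs, [-ge] and [-ke].
The GEN suffix, which begins with [k], is invariant after every stem; so [k] is not altered by any rule here.
The DAT suffix is therefore /-ge/ underlyingly, with post-vocalic devoicing: voiced stops become voiceless after a vowel.

/-ge/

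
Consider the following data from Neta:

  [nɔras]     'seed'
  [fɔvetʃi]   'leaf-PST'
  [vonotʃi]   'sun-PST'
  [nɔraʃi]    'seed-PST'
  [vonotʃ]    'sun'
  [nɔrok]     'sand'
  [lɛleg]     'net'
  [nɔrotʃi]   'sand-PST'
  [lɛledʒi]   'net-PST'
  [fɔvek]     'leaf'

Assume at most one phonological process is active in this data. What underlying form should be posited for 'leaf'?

The stem for 'leaf' ends in [k] in [fɔvek] but [tʃ] in [fɔvetʃi].
The stem 'sun' ([vonotʃ], [vonotʃi]) shows [tʃ] unchanged in both environments, so [tʃ] cannot be basic with [k] derived in isolation.
Therefore /k/ is basic and [tʃ] is derived by palatalization before a front vowel (/k/, /g/ and /s/ become palato-alveolar [tʃ], [dʒ] and [ʃ] before a front vowel).

/fɔvek/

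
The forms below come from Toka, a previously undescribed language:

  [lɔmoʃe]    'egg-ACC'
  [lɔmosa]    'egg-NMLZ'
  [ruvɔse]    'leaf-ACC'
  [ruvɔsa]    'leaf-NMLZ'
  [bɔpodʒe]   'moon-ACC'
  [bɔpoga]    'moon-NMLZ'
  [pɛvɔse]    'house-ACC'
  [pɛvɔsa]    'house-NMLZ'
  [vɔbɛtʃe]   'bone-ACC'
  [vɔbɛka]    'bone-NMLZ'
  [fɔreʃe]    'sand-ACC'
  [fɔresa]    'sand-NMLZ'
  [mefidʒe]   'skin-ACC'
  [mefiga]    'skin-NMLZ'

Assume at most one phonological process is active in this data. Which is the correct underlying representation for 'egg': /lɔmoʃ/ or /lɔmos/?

In [lɔmoʃe] and [lɔmosa] the final segment of 'egg' alternates: [ʃ] ~ [s].
Compare 'leaf', with invariant [s] in [ruvɔse] and [ruvɔsa]: an analysis with underlying /s/ and a rule producing [ʃ] before the ACC suffix would wrongly predict alternation here too.
So /ʃ/ is underlying, and a rule of depalatalization — palato-alveolar /tʃ/, /dʒ/ and /ʃ/ become [k], [g] and [s] when no front vowel follows — gives [s].

/lɔmoʃ/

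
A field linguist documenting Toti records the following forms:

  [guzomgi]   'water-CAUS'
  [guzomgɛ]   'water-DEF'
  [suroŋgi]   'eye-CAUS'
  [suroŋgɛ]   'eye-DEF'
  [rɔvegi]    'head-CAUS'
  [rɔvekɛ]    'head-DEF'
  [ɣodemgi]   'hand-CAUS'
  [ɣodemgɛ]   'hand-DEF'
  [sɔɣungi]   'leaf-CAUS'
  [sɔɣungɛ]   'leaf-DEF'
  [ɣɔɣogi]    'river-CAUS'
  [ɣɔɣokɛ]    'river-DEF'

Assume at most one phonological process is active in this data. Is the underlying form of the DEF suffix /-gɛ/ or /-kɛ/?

The DEF suffix surfaces as [-gɛ] and [-kɛ], depending on the final segment of the stem.
The CAUS suffix, which begins with [g], is invariant after every stem; so [g] is not altered by any rule here.
The DEF suffix is therefore /-kɛ/ underlyingly, with post-nasal voicing: voiceless stops become voiced after a nasal.

/-kɛ/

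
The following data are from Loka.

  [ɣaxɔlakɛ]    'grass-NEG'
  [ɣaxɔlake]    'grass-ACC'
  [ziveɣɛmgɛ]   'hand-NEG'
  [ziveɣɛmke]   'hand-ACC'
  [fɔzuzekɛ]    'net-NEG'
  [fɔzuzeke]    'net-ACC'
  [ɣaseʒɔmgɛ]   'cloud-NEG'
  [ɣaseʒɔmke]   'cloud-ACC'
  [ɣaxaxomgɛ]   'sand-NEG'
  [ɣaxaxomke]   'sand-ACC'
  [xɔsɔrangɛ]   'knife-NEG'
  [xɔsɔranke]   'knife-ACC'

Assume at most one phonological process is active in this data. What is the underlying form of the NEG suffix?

/-gɛ/

The NEG suffix surfaces as [-gɛ] and [-kɛ], depending on the final segment of the stem.
The ACC suffix, which begins with [k], is invariant after every stem; so [k] is not altered by any rule here.
So the underlying form is /-gɛ/, and voiced stops become voiceless after a vowel.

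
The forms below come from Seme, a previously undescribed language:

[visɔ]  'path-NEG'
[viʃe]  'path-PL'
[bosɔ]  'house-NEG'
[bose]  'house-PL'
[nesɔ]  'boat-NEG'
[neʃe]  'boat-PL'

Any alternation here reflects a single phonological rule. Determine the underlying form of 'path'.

/viʃ/

The root 'path' surfaces as [visɔ] and [viʃe], with a stem-final [s] ~ [ʃ] alternation.
The stem 'house' ([bosɔ], [bose]) shows [s] unchanged in both environments, so [s] cannot be basic with [ʃ] derived before the PL suffix.
So /ʃ/ is underlying, and a rule of depalatalization — palato-alveolar /ʃ/ becomes [s] when no front vowel follows — gives [s].
So 'path' = /viʃ/.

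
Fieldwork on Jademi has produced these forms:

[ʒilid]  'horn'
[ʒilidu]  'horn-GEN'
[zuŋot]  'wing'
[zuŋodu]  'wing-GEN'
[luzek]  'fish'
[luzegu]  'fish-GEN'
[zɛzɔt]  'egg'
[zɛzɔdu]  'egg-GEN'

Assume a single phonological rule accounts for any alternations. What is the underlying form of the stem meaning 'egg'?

The root 'egg' surfaces as [zɛzɔt] and [zɛzɔdu], with a stem-final [t] ~ [d] alternation.
Compare 'horn', with invariant [d] in [ʒilid] and [ʒilidu]: an analysis with underlying /d/ and a rule producing [t] in isolation would wrongly predict alternation here too.
Therefore /t/ is basic and [d] is derived by intervocalic voicing (voiceless stops become voiced between vowels).

/zɛzɔt/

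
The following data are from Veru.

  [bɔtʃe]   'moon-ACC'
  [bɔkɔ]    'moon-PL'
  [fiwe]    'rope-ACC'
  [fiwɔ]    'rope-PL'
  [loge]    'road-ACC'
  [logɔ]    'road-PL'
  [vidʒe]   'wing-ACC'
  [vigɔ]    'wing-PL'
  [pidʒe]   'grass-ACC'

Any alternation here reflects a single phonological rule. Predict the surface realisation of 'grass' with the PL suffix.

[pigɔ]

In [vidʒe] and [vigɔ] the final segment of 'wing' alternates: [dʒ] ~ [g].
The stem 'road' ([loge], [logɔ]) shows [g] unchanged in both environments, so [g] cannot be basic with [dʒ] derived before the ACC suffix.
Therefore /dʒ/ is basic and [g] is derived by depalatalization (palato-alveolar /tʃ/ and /dʒ/ become [k] and [g] when no front vowel follows).
From [pidʒe] the stem 'grass' is /pidʒ/; when no front vowel follows this yields [pigɔ].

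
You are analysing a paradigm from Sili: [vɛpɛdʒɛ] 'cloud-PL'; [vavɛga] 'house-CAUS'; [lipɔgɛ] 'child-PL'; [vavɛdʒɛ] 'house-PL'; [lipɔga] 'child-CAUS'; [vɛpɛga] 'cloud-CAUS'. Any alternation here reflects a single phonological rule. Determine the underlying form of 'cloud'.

The stem for 'cloud' ends in [dʒ] in [vɛpɛdʒɛ] but [g] in [vɛpɛga].
But 'child' keeps [g] in both environments ([lipɔgɛ], [lipɔga]), so there is no rule changing /g/ to [dʒ] before the PL suffix.
Therefore /dʒ/ is basic and [g] is derived by depalatalization (palato-alveolar /dʒ/ becomes [g] when no front vowel follows).
So 'cloud' = /vɛpɛdʒ/.

/vɛpɛdʒ/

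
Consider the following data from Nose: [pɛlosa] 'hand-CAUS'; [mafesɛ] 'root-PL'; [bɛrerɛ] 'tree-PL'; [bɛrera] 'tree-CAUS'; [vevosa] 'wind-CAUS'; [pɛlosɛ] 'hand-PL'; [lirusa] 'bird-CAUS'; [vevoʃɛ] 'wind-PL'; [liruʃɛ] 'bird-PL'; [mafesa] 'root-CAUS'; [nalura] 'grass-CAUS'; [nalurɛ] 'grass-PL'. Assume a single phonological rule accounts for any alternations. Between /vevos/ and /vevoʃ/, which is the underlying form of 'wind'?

The stem for 'wind' ends in [s] in [vevosa] but [ʃ] in [vevoʃɛ].
The stem 'root' ([mafesa], [mafesɛ]) shows [s] unchanged in both environments, so [s] cannot be basic with [ʃ] derived before the PL suffix.
So /ʃ/ is underlying, and a rule of depalatalization — palato-alveolar /ʃ/ becomes [s] when no front vowel follows — gives [s].

/vevoʃ/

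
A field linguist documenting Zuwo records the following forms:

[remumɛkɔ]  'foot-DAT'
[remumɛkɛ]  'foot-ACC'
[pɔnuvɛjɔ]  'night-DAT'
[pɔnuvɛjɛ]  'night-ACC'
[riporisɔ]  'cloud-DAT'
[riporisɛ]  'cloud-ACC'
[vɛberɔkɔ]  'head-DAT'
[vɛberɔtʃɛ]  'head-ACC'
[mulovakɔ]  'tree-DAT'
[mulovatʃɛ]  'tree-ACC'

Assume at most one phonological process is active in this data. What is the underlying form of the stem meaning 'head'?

'head' shows [k] ~ [tʃ] at the end of the stem ([vɛberɔkɔ] vs [vɛberɔtʃɛ]).
The stem 'foot' ([remumɛkɔ], [remumɛkɛ]) shows [k] unchanged in both environments, so [k] cannot be basic with [tʃ] derived before the ACC suffix.
Therefore /tʃ/ is basic and [k] is derived by depalatalization (palato-alveolar /tʃ/ becomes [k] when no front vowel follows).

/vɛberɔtʃ/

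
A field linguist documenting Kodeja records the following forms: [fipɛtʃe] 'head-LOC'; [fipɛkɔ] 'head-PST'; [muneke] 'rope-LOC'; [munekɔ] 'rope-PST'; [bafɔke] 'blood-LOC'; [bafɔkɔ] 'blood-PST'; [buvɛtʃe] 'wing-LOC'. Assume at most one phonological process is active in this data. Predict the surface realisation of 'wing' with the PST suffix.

[buvɛkɔ]

In [fipɛtʃe] and [fipɛkɔ] the final segment of 'head' alternates: [tʃ] ~ [k].
Compare 'rope', with invariant [k] in [muneke] and [munekɔ]: an analysis with underlying /k/ and a rule producing [tʃ] before the LOC suffix would wrongly predict alternation here too.
Therefore /tʃ/ is basic and [k] is derived by depalatalization (palato-alveolar /tʃ/ becomes [k] when no front vowel follows).
The one attested form of 'wing', [buvɛtʃe], shows underlying /buvɛtʃ/. Applying the same rule when no front vowel follows gives [buvɛkɔ].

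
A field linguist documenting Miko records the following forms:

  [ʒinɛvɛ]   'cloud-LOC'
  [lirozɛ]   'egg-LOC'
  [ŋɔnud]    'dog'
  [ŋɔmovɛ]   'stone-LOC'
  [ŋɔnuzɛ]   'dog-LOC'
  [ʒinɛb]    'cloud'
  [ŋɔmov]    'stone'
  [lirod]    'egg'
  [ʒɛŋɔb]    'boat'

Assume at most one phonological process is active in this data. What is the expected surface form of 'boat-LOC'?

The root 'cloud' surfaces as [ʒinɛb] and [ʒinɛvɛ], with a stem-final [b] ~ [v] alternation.
If /v/ were underlying and a rule turned it into [b] in isolation, 'stone' would also alternate; but it has [v] in both [ŋɔmov] and [ŋɔmovɛ].
So /b/ is underlying, and a rule of intervocalic spirantization — voiced stops become fricatives between vowels — gives [v].
The one attested form of 'boat', [ʒɛŋɔb], shows underlying /ʒɛŋɔb/. Applying the same rule between vowels gives [ʒɛŋɔvɛ].

[ʒɛŋɔvɛ]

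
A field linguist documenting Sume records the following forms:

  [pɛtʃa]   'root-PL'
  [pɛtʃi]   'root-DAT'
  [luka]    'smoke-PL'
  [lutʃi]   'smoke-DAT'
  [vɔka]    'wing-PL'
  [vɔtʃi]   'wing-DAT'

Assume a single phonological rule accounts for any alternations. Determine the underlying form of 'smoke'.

/luk/

'smoke' shows [k] ~ [tʃ] at the end of the stem ([luka] vs [lutʃi]).
Compare 'root', with invariant [tʃ] in [pɛtʃa] and [pɛtʃi]: an analysis with underlying /tʃ/ and a rule producing [k] before the PL suffix would wrongly predict alternation here too.
The alternation reflects palatalization before a front vowel: /k/ becomes palato-alveolar [tʃ] before a front vowel. /k/ is underlying.
The underlying form of 'smoke' is therefore /luk/.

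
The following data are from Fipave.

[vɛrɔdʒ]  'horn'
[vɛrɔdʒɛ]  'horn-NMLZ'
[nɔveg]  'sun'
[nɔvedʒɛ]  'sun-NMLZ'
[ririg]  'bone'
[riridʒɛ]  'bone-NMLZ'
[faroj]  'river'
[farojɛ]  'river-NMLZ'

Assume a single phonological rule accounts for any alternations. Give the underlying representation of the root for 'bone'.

/ririg/

In [ririg] and [riridʒɛ] the final segment of 'bone' alternates: [g] ~ [dʒ].
Compare 'horn', with invariant [dʒ] in [vɛrɔdʒ] and [vɛrɔdʒɛ]: an analysis with underlying /dʒ/ and a rule producing [g] in isolation would wrongly predict alternation here too.
The underlying segment must be /g/; /g/ becomes palato-alveolar [dʒ] before a front vowel, yielding [dʒ] there.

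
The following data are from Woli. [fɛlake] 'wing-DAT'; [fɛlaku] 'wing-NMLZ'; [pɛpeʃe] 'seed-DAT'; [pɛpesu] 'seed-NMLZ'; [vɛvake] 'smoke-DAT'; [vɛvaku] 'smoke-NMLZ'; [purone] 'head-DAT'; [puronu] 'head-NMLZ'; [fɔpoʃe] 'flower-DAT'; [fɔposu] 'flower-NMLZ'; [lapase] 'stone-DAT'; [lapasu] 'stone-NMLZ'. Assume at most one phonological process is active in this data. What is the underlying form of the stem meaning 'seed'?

/pɛpeʃ/

The root 'seed' surfaces as [pɛpeʃe] and [pɛpesu], with a stem-final [ʃ] ~ [s] alternation.
Compare 'stone', with invariant [s] in [lapase] and [lapasu]: an analysis with underlying /s/ and a rule producing [ʃ] before the DAT suffix would wrongly predict alternation here too.
The underlying segment must be /ʃ/; palato-alveolar /ʃ/ becomes [s] when no front vowel follows, yielding [s] there.
The underlying form of 'seed' is therefore /pɛpeʃ/.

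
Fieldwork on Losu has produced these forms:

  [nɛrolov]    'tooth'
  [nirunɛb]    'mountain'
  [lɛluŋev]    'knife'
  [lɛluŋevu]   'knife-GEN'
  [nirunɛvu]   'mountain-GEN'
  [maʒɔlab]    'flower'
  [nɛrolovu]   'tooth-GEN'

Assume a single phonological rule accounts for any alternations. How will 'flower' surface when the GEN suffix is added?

The root 'mountain' surfaces as [nirunɛb] and [nirunɛvu], with a stem-final [b] ~ [v] alternation.
But 'tooth' keeps [v] in both environments ([nɛrolov], [nɛrolovu]), so there is no rule changing /v/ to [b] in isolation.
So /b/ is underlying, and a rule of intervocalic spirantization — voiced stops become fricatives between vowels — gives [v].
The one attested form of 'flower', [maʒɔlab], shows underlying /maʒɔlab/. Applying the same rule between vowels gives [maʒɔlavu].

[maʒɔlavu]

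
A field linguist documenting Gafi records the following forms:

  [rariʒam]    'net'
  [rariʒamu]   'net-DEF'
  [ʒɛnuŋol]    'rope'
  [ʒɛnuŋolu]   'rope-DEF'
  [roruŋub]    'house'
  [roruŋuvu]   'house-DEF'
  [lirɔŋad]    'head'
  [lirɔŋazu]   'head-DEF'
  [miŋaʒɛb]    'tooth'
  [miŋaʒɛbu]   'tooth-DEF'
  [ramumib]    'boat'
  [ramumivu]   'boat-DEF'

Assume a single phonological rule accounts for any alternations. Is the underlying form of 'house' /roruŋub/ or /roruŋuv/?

In [roruŋub] and [roruŋuvu] the final segment of 'house' alternates: [b] ~ [v].
Compare 'tooth', with invariant [b] in [miŋaʒɛb] and [miŋaʒɛbu]: an analysis with underlying /b/ and a rule producing [v] before the DEF suffix would wrongly predict alternation here too.
The underlying segment must be /v/; voiced fricatives become stops word-finally, yielding [b] there.

/roruŋuv/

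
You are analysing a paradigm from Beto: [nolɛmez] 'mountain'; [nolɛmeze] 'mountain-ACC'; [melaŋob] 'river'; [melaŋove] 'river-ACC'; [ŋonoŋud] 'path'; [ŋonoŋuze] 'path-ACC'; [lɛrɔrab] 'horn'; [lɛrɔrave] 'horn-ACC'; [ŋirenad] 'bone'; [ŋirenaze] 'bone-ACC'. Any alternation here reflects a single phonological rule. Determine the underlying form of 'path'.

/ŋonoŋud/

The root 'path' surfaces as [ŋonoŋud] and [ŋonoŋuze], with a stem-final [d] ~ [z] alternation.
The stem 'mountain' ([nolɛmez], [nolɛmeze]) shows [z] unchanged in both environments, so [z] cannot be basic with [d] derived in isolation.
The alternation reflects intervocalic spirantization: voiced stops become fricatives between vowels. /d/ is underlying.
So 'path' = /ŋonoŋud/.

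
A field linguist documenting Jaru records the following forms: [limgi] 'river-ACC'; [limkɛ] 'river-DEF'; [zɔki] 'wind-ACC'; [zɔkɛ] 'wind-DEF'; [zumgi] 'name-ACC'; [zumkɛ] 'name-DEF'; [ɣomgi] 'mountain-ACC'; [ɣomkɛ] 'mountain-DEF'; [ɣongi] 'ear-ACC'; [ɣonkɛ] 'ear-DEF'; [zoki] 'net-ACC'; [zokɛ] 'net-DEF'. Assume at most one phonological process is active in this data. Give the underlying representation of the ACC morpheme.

The ACC suffix surfaces as [-gi] and [-ki], depending on the final segment of the stem.
The DEF suffix, which begins with [k], is invariant after every stem; so [k] is not altered by any rule here.
The ACC suffix is therefore /-gi/ underlyingly, with post-vocalic devoicing: voiced stops become voiceless after a vowel.

/-gi/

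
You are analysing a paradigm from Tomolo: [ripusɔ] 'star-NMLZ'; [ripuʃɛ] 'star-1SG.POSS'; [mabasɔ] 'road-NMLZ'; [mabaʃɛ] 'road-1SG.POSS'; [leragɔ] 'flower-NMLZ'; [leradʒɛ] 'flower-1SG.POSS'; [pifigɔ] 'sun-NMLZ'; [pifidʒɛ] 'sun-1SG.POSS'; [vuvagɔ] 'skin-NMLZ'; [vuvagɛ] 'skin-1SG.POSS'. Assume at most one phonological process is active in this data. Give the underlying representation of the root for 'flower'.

'flower' shows [g] ~ [dʒ] at the end of the stem ([leragɔ] vs [leradʒɛ]).
Compare 'skin', with invariant [g] in [vuvagɔ] and [vuvagɛ]: an analysis with underlying /g/ and a rule producing [dʒ] before the 1SG.POSS suffix would wrongly predict alternation here too.
Therefore /dʒ/ is basic and [g] is derived by depalatalization (palato-alveolar /dʒ/ and /ʃ/ become [g] and [s] when no front vowel follows).

/leradʒ/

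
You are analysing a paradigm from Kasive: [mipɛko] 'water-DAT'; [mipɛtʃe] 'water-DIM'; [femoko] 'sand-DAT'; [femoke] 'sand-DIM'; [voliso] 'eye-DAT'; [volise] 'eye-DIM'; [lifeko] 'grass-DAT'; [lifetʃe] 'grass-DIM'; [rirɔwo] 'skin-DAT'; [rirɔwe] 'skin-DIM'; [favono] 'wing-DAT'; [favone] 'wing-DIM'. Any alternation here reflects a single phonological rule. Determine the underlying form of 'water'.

The stem for 'water' ends in [k] in [mipɛko] but [tʃ] in [mipɛtʃe].
The stem 'sand' ([femoko], [femoke]) shows [k] unchanged in both environments, so [k] cannot be basic with [tʃ] derived before the DIM suffix.
The alternation reflects depalatalization: palato-alveolar /tʃ/ becomes [k] when no front vowel follows. /tʃ/ is underlying.
So 'water' = /mipɛtʃ/.

/mipɛtʃ/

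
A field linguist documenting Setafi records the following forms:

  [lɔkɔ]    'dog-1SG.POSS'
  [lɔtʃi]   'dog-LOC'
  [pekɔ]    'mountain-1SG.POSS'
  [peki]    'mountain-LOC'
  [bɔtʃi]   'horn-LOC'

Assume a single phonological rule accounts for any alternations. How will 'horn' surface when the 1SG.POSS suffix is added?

In [lɔkɔ] and [lɔtʃi] the final segment of 'dog' alternates: [k] ~ [tʃ].
Compare 'mountain', with invariant [k] in [pekɔ] and [peki]: an analysis with underlying /k/ and a rule producing [tʃ] before the LOC suffix would wrongly predict alternation here too.
The alternation reflects depalatalization: palato-alveolar /tʃ/ becomes [k] when no front vowel follows. /tʃ/ is underlying.
From [bɔtʃi] the stem 'horn' is /bɔtʃ/; when no front vowel follows this yields [bɔkɔ].

[bɔkɔ]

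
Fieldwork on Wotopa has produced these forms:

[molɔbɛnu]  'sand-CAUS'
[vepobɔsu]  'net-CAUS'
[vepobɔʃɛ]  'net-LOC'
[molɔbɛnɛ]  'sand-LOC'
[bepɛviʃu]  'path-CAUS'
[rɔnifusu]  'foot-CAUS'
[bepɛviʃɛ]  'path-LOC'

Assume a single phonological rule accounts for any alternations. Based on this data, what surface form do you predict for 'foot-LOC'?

The root 'net' surfaces as [vepobɔsu] and [vepobɔʃɛ], with a stem-final [s] ~ [ʃ] alternation.
But 'path' keeps [ʃ] in both environments ([bepɛviʃu], [bepɛviʃɛ]), so there is no rule changing /ʃ/ to [s] before the CAUS suffix.
So /s/ is underlying, and a rule of palatalization before a front vowel — /s/ becomes palato-alveolar [ʃ] before a front vowel — gives [ʃ].
From [rɔnifusu] the stem 'foot' is /rɔnifus/; before a front vowel this yields [rɔnifuʃɛ].

[rɔnifuʃɛ]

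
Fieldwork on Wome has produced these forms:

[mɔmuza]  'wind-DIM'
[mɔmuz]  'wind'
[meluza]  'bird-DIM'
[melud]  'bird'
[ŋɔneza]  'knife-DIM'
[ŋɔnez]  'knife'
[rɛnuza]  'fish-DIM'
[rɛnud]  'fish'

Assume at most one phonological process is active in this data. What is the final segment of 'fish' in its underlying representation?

/d/

The stem for 'fish' ends in [z] in [rɛnuza] but [d] in [rɛnud].
The stem 'wind' ([mɔmuza], [mɔmuz]) shows [z] unchanged in both environments, so [z] cannot be basic with [d] derived in isolation.
The underlying segment must be /d/; voiced stops become fricatives between vowels, yielding [z] there.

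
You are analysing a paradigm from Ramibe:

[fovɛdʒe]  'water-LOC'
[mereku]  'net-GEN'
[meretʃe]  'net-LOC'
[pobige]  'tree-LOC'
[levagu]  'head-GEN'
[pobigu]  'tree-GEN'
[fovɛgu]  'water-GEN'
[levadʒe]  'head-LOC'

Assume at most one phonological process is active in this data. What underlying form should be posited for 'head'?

/levadʒ/

The stem for 'head' ends in [g] in [levagu] but [dʒ] in [levadʒe].
If /g/ were underlying and a rule turned it into [dʒ] before the LOC suffix, 'tree' would also alternate; but it has [g] in both [pobigu] and [pobige].
Therefore /dʒ/ is basic and [g] is derived by depalatalization (palato-alveolar /tʃ/ and /dʒ/ become [k] and [g] when no front vowel follows).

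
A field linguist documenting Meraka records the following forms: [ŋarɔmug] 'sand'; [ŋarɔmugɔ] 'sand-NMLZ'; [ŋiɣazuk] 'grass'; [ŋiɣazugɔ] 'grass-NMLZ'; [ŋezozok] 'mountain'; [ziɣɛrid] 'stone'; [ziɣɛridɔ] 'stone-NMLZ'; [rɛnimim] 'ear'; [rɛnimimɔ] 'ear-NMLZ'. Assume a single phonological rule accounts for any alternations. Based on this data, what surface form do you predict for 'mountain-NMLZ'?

[ŋezozogɔ]

The root 'grass' surfaces as [ŋiɣazuk] and [ŋiɣazugɔ], with a stem-final [k] ~ [g] alternation.
The stem 'sand' ([ŋarɔmug], [ŋarɔmugɔ]) shows [g] unchanged in both environments, so [g] cannot be basic with [k] derived in isolation.
So /k/ is underlying, and a rule of intervocalic voicing — voiceless stops become voiced between vowels — gives [g].
From [ŋezozok] the stem 'mountain' is /ŋezozok/; between vowels this yields [ŋezozogɔ].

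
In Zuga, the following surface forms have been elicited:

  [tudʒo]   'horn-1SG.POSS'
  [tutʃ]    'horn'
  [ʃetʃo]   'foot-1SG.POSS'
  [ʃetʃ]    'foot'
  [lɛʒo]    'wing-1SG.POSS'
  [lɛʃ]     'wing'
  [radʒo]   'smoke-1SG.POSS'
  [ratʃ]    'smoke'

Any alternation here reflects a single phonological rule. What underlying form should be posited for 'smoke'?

'smoke' shows [dʒ] ~ [tʃ] at the end of the stem ([radʒo] vs [ratʃ]).
If /tʃ/ were underlying and a rule turned it into [dʒ] before the 1SG.POSS suffix, 'foot' would also alternate; but it has [tʃ] in both [ʃetʃo] and [ʃetʃ].
So /dʒ/ is underlying, and a rule of word-final obstruent devoicing — voiced obstruents become voiceless word-finally — gives [tʃ].

/radʒ/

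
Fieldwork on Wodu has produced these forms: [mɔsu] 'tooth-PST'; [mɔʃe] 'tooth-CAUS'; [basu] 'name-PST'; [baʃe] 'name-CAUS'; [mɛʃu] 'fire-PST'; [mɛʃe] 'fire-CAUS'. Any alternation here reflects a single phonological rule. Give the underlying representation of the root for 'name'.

/bas/

'name' shows [s] ~ [ʃ] at the end of the stem ([basu] vs [baʃe]).
The stem 'fire' ([mɛʃu], [mɛʃe]) shows [ʃ] unchanged in both environments, so [ʃ] cannot be basic with [s] derived before the PST suffix.
Therefore /s/ is basic and [ʃ] is derived by palatalization before a front vowel (/s/ becomes palato-alveolar [ʃ] before a front vowel).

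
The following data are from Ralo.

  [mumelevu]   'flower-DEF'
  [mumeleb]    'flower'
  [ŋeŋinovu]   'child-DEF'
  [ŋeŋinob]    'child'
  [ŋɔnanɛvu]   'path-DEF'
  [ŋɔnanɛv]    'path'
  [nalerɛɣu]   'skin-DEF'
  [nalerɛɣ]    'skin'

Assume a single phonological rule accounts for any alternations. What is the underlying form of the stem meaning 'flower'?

'flower' shows [v] ~ [b] at the end of the stem ([mumelevu] vs [mumeleb]).
Compare 'path', with invariant [v] in [ŋɔnanɛvu] and [ŋɔnanɛv]: an analysis with underlying /v/ and a rule producing [b] in isolation would wrongly predict alternation here too.
The alternation reflects intervocalic spirantization: voiced stops become fricatives between vowels. /b/ is underlying.
So 'flower' = /mumeleb/.

/mumeleb/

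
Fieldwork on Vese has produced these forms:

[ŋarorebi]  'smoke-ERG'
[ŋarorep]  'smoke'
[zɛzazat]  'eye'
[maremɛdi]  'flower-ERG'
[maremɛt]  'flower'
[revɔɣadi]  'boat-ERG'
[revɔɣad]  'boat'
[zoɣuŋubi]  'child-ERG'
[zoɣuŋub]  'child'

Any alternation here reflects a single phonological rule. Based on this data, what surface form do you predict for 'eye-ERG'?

The stem for 'flower' ends in [d] in [maremɛdi] but [t] in [maremɛt].
Compare 'boat', with invariant [d] in [revɔɣadi] and [revɔɣad]: an analysis with underlying /d/ and a rule producing [t] in isolation would wrongly predict alternation here too.
The alternation reflects intervocalic voicing: voiceless stops become voiced between vowels. /t/ is underlying.
From [zɛzazat] the stem 'eye' is /zɛzazat/; between vowels this yields [zɛzazadi].

[zɛzazadi]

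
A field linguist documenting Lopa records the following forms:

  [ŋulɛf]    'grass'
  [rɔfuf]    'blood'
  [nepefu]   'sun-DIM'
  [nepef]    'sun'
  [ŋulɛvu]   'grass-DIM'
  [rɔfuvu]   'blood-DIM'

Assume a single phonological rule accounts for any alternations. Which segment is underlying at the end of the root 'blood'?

/v/

The root 'blood' surfaces as [rɔfuf] and [rɔfuvu], with a stem-final [f] ~ [v] alternation.
If /f/ were underlying and a rule turned it into [v] before the DIM suffix, 'sun' would also alternate; but it has [f] in both [nepef] and [nepefu].
So /v/ is underlying, and a rule of word-final obstruent devoicing — voiced obstruents become voiceless word-finally — gives [f].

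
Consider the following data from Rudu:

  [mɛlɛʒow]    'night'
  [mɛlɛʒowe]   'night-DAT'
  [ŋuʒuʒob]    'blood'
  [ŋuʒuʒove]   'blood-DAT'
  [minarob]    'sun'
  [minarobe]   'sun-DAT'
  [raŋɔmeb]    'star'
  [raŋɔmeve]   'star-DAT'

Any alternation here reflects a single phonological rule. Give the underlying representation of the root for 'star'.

'star' shows [b] ~ [v] at the end of the stem ([raŋɔmeb] vs [raŋɔmeve]).
Compare 'sun', with invariant [b] in [minarob] and [minarobe]: an analysis with underlying /b/ and a rule producing [v] before the DAT suffix would wrongly predict alternation here too.
Therefore /v/ is basic and [b] is derived by word-final hardening (voiced fricatives become stops word-finally).
So 'star' = /raŋɔmev/.

/raŋɔmev/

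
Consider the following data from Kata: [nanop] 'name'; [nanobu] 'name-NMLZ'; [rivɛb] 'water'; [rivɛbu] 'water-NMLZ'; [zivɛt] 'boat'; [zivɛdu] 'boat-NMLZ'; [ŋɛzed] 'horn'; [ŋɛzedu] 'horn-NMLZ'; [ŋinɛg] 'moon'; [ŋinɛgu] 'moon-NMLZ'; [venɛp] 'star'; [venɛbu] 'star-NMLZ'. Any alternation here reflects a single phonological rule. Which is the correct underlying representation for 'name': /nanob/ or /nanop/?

/nanop/

The stem for 'name' ends in [p] in [nanop] but [b] in [nanobu].
The stem 'water' ([rivɛb], [rivɛbu]) shows [b] unchanged in both environments, so [b] cannot be basic with [p] derived in isolation.
So /p/ is underlying, and a rule of intervocalic voicing — voiceless stops become voiced between vowels — gives [b].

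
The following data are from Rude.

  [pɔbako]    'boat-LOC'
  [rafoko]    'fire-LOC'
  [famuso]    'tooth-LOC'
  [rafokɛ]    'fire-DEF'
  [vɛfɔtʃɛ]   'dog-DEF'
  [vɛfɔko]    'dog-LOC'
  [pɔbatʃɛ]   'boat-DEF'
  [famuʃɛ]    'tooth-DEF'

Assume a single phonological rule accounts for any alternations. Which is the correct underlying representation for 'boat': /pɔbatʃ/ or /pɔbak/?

The root 'boat' surfaces as [pɔbako] and [pɔbatʃɛ], with a stem-final [k] ~ [tʃ] alternation.
If /k/ were underlying and a rule turned it into [tʃ] before the DEF suffix, 'fire' would also alternate; but it has [k] in both [rafoko] and [rafokɛ].
So /tʃ/ is underlying, and a rule of depalatalization — palato-alveolar /tʃ/ and /ʃ/ become [k] and [s] when no front vowel follows — gives [k].

/pɔbatʃ/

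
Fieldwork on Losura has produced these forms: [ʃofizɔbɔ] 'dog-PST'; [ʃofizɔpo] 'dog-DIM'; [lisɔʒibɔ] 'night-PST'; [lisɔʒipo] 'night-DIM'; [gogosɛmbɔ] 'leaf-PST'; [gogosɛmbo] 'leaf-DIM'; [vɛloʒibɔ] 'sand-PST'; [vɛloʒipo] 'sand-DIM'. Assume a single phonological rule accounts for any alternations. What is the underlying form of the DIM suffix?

/-po/

The DIM suffix surfaces as [-bo] and [-po], depending on the final segment of the stem.
By contrast the PST suffix keeps its initial [b] throughout — that segment must be underlying.
So the underlying form is /-po/, and voiceless stops become voiced after a nasal.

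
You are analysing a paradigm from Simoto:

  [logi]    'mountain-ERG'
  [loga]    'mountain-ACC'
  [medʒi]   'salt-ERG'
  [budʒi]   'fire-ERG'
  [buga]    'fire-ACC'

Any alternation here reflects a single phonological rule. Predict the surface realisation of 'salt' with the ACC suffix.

[mega]

In [budʒi] and [buga] the final segment of 'fire' alternates: [dʒ] ~ [g].
If /g/ were underlying and a rule turned it into [dʒ] before the ERG suffix, 'mountain' would also alternate; but it has [g] in both [logi] and [loga].
Therefore /dʒ/ is basic and [g] is derived by depalatalization (palato-alveolar /dʒ/ becomes [g] when no front vowel follows).
The one attested form of 'salt', [medʒi], shows underlying /medʒ/. Applying the same rule when no front vowel follows gives [mega].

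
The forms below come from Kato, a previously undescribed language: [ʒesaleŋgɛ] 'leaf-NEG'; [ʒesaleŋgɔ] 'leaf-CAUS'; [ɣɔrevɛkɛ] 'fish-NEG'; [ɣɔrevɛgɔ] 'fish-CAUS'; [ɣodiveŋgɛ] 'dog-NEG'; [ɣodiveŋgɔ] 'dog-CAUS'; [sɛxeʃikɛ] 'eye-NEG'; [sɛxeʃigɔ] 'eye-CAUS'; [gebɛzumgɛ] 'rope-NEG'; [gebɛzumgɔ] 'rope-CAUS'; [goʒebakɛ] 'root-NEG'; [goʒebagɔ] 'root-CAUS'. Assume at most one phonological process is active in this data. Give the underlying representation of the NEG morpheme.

The NEG suffix surfaces as [-gɛ] and [-kɛ], depending on the final segment of the stem.
The CAUS suffix, which begins with [g], is invariant after every stem; so [g] is not altered by any rule here.
So the underlying form is /-kɛ/, and voiceless stops become voiced after a nasal.

/-kɛ/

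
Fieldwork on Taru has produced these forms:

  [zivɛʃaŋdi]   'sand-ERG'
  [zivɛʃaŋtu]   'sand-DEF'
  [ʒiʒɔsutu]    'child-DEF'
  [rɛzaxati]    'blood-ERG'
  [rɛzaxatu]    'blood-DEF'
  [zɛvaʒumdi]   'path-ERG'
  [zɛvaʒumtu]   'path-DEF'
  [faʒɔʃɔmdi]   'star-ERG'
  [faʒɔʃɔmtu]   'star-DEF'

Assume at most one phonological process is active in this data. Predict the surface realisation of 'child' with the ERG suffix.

The ERG suffix surfaces as [-di] and [-ti], depending on the final segment of the stem.
By contrast the DEF suffix keeps its initial [t] throughout — that segment must be underlying.
The ERG suffix is therefore /-di/ underlyingly, with post-vocalic devoicing: voiced stops become voiceless after a vowel.
After 'child', which ends in a vowel, the suffix surfaces as [-ti], giving [ʒiʒɔsuti].

[ʒiʒɔsuti]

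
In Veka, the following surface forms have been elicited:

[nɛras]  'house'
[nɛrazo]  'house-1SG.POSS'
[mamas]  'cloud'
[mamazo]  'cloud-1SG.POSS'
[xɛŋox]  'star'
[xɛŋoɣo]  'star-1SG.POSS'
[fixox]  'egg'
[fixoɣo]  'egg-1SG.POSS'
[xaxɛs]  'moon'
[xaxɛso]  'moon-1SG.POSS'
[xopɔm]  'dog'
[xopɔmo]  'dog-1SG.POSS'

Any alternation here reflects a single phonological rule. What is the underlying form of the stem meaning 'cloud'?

/mamaz/

The stem for 'cloud' ends in [s] in [mamas] but [z] in [mamazo].
If /s/ were underlying and a rule turned it into [z] before the 1SG.POSS suffix, 'moon' would also alternate; but it has [s] in both [xaxɛs] and [xaxɛso].
The alternation reflects word-final obstruent devoicing: voiced obstruents become voiceless word-finally. /z/ is underlying.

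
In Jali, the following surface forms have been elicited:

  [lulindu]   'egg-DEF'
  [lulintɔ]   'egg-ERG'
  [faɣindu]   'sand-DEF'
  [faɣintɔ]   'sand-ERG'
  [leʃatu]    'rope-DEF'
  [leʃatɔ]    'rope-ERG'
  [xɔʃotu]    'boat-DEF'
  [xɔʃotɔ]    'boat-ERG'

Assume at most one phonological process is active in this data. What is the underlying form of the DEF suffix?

The DEF morpheme has two allomorphs, [-du] and [-tu].
By contrast the ERG suffix keeps its initial [t] throughout — that segment must be underlying.
So the underlying form is /-du/, and voiced stops become voiceless after a vowel.

/-du/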